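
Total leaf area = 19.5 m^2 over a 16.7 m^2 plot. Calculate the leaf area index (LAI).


Formula: LAI = total leaf area / ground area  (dimensionless)
LAI = 19.5 m^2 / 16.7 m^2
LAI = 1.17

1.17


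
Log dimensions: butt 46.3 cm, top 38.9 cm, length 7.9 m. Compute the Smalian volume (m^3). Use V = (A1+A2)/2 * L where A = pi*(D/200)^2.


Smalian: V = (A1 + A2)/2 * L,  A = pi*(D/200)^2
A1 = pi*(46.3/200)^2 = 0.168365 m^2
A2 = pi*(38.9/200)^2 = 0.118847 m^2
V = (0.168365+0.118847)/2*7.9 = 1.1345 m^3

1.1345


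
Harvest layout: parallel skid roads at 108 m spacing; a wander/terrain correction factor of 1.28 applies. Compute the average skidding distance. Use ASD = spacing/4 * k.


Formula: ASD = (spacing / 4) * correction
Uncorrected distance = spacing / 4 = 108 / 4 = 27 m
ASD = 27 * 1.28 = 35 m

35


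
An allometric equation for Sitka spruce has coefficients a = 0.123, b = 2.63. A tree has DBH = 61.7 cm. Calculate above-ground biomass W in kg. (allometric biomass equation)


Formula: W = a * DBH^b  (allometric power law)
DBH^b = 61.7^2.63 = 51103.4219
W = 0.123 * 51103.4219 = 6285.7 kg

6285.7


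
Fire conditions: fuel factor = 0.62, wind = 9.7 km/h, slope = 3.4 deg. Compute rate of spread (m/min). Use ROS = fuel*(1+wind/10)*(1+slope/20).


Formula: ROS = fuel * (1 + wind/10) * (1 + slope/20)
Wind factor = 1 + 9.7/10 = 1.97
Slope factor = 1 + 3.4/20 = 1.17
ROS = 0.62 * 1.97 * 1.17 = 1.43 m/min

1.43


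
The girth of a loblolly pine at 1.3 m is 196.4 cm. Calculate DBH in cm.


Formula: DBH = C / pi
DBH = 196.4 / pi
pi = 3.14159...
DBH = 62.5 cm

62.5


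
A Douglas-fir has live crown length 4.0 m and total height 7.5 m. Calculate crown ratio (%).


Formula: Crown Ratio = (Crown Length / Total Height) * 100
CR = (4.0 m / 7.5 m) * 100
CR = 0.5333 * 100 = 53.3%

53.3


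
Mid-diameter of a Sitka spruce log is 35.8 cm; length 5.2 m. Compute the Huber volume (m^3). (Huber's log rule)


Huber: V = Am * L,  Am = pi*(Dm/200)^2
Am = pi*(35.8/200)^2 = 0.10066 m^2
V = 0.10066*5.2 = 0.5234 m^3

0.5234


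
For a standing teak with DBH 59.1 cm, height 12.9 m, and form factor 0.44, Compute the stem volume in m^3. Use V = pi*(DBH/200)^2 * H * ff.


Formula: V = pi * (DBH/200)^2 * H * ff
Radius = DBH/200 = 59.1/200 = 0.2955 m
Radius^2 = 0.2955^2 = 0.08732025 m^2
V = pi * 0.08732025 * 12.9 * 0.44
V = 1.557 m^3

1.557


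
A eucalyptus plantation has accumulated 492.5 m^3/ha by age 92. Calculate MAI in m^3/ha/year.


Formula: MAI = Total Volume / Stand Age
MAI = 492.5 m^3/ha / 92 years
MAI = 5.35 m^3/ha/year

5.35


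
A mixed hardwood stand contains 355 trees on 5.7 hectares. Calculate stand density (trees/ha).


Formula: Stand Density = N_trees / Area_ha
Density = 355 trees / 5.7 ha
Density = 62 trees/ha

62


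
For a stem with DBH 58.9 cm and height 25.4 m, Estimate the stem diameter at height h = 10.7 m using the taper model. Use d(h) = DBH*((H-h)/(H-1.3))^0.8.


Taper: d(h) = DBH * ((H - h) / (H - 1.3))^0.8
Numerator = H - h = 25.4 - 10.7 = 14.7 m
Denominator = H - 1.3 = 25.4 - 1.3 = 24.1 m
Ratio = 14.7 / 24.1 = 0.60996
d = 58.9 * 0.60996^0.8 = 39.7 cm

39.7


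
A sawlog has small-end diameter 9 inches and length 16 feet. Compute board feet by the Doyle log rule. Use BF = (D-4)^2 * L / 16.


Doyle: BF = (D - 4)^2 * L / 16
Adjusted diameter = 9 - 4 = 5 in
(D-4)^2 = 5^2 = 25
BF = 25 * 16 / 16 = 25 BF

25


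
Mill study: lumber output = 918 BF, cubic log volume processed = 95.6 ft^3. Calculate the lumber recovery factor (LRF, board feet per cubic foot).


Formula: LRF = Lumber Output (BF) / Log Input (ft^3)
LRF = 918 BF / 95.6 ft^3
LRF = 9.6 BF/ft^3

9.6


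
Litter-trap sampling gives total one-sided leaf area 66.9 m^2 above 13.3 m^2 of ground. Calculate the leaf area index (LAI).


Formula: LAI = total leaf area / ground area  (dimensionless)
LAI = 66.9 m^2 / 13.3 m^2
LAI = 5.03

5.03


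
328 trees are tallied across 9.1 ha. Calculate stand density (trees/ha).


Formula: Stand Density = N_trees / Area_ha
Density = 328 trees / 9.1 ha
Density = 36 trees/ha

36


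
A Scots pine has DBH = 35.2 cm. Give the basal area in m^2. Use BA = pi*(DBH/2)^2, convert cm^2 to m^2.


Formula: BA = pi * (DBH/2)^2 / 10000  (cm^2 to m^2)
Radius = DBH/2 = 35.2/2 = 17.6 cm
BA = pi * 17.6^2 / 10000
   = 973.1397 cm^2 / 10000
   = 0.0973 m^2

0.0973


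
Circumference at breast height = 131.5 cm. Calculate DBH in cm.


Formula: DBH = C / pi
DBH = 131.5 / pi
pi = 3.14159...
DBH = 41.9 cm

41.9


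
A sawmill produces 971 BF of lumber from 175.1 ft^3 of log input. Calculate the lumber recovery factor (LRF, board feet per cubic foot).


Formula: LRF = Lumber Output (BF) / Log Input (ft^3)
LRF = 971 BF / 175.1 ft^3
LRF = 5.55 BF/ft^3

5.55


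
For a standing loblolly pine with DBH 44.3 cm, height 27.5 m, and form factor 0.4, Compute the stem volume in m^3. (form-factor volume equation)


Formula: V = pi * (DBH/200)^2 * H * ff
Radius = DBH/200 = 44.3/200 = 0.2215 m
Radius^2 = 0.2215^2 = 0.04906225 m^2
V = pi * 0.04906225 * 27.5 * 0.4
V = 1.695 m^3

1.695


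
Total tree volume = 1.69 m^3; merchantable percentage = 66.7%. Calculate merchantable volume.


Formula: MV = V_total * (merchantable_pct / 100)
Merchantable fraction = 66.7% / 100 = 0.667
MV = 1.69 m^3 * 0.667 = 1.127 m^3

1.127


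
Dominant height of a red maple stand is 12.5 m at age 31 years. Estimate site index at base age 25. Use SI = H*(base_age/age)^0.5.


Formula: SI = H_dom * (base_age / age)^0.5
Age ratio = 25 / 31 = 0.80645
sqrt(age_ratio) = 0.89803
SI = 12.5 * 0.89803 = 11.2 m

11.2


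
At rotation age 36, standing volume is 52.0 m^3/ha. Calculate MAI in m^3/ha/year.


Formula: MAI = Total Volume / Stand Age
MAI = 52.0 m^3/ha / 36 years
MAI = 1.44 m^3/ha/year

1.44


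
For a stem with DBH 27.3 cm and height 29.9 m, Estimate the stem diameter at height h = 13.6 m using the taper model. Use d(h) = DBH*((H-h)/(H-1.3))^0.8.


Taper: d(h) = DBH * ((H - h) / (H - 1.3))^0.8
Numerator = H - h = 29.9 - 13.6 = 16.3 m
Denominator = H - 1.3 = 29.9 - 1.3 = 28.6 m
Ratio = 16.3 / 28.6 = 0.56993
d = 27.3 * 0.56993^0.8 = 17.4 cm

17.4


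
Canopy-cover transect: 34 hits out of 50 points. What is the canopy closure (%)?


Formula: Canopy closure = covered points / total points * 100
Closure = 34 / 50 * 100
Closure = 0.68 * 100 = 68.0%

68.0


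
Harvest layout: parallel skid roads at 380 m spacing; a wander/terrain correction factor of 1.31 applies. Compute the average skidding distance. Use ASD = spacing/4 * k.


Formula: ASD = (spacing / 4) * correction
Uncorrected distance = spacing / 4 = 380 / 4 = 95 m
ASD = 95 * 1.31 = 124 m

124


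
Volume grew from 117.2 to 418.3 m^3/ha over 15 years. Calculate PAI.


Formula: PAI = (V_T2 - V_T1) / (T2 - T1)
Volume increment = 418.3 - 117.2 = 301.1 m^3/ha
PAI = 301.1 / 15 = 20.07 m^3/ha/year

20.07


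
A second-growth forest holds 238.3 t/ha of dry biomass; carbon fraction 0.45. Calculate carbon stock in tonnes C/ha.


Formula: Carbon Stock = Biomass * Carbon Fraction
C = 238.3 t/ha * 0.45
C = 107.2 t C/ha

107.2


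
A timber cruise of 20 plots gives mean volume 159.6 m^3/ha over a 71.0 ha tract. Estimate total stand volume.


Formula: Total Volume = Mean Volume per ha * Total Area
Total Volume = 159.6 m^3/ha * 71.0 ha
Total Volume = 11332 m^3

11332


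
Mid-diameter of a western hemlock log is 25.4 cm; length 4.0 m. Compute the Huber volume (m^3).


Huber: V = Am * L,  Am = pi*(Dm/200)^2
Am = pi*(25.4/200)^2 = 0.050671 m^2
V = 0.050671*4.0 = 0.2027 m^3

0.2027


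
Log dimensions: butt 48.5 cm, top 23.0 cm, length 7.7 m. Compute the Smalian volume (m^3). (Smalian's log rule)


Smalian: V = (A1 + A2)/2 * L,  A = pi*(D/200)^2
A1 = pi*(48.5/200)^2 = 0.184745 m^2
A2 = pi*(23.0/200)^2 = 0.041548 m^2
V = (0.184745+0.041548)/2*7.7 = 0.8712 m^3

0.8712


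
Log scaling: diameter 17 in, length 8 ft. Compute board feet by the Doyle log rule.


Doyle: BF = (D - 4)^2 * L / 16
Adjusted diameter = 17 - 4 = 13 in
(D-4)^2 = 13^2 = 169
BF = 169 * 8 / 16 = 85 BF

85


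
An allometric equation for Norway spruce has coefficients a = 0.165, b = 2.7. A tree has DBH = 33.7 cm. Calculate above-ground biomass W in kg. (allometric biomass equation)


Formula: W = a * DBH^b  (allometric power law)
DBH^b = 33.7^2.7 = 13322.9603
W = 0.165 * 13322.9603 = 2198.3 kg

2198.3


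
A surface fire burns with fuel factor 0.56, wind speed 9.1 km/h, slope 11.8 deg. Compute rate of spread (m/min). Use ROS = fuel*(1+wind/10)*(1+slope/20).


Formula: ROS = fuel * (1 + wind/10) * (1 + slope/20)
Wind factor = 1 + 9.1/10 = 1.91
Slope factor = 1 + 11.8/20 = 1.59
ROS = 0.56 * 1.91 * 1.59 = 1.7 m/min

1.7


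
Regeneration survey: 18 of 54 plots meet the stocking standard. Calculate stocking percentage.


Formula: Stocking % = stocked plots / total plots * 100
Stocking = 18 / 54 * 100
Stocking = 0.3333 * 100 = 33.3%

33.3


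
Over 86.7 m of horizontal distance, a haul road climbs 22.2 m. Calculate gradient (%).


Formula: Gradient = rise / run * 100
Gradient = 22.2 / 86.7 * 100 = 25.6%

25.6


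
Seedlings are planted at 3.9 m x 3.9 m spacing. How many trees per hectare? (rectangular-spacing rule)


Formula: TPH = 10000 m^2/ha / (spacing_x * spacing_y)
Area per tree = 3.9 m * 3.9 m = 15.21 m^2
TPH = 10000 / 15.21 = 657 trees/ha

657


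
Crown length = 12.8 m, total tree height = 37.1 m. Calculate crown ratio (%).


Formula: Crown Ratio = (Crown Length / Total Height) * 100
CR = (12.8 m / 37.1 m) * 100
CR = 0.345 * 100 = 34.5%

34.5


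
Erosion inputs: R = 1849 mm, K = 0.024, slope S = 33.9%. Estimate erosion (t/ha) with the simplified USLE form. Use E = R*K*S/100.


Formula: E = R * K * S / 100  (simplified USLE)
R * K = 1849 * 0.024 = 44.376
E = 44.376 * 33.9 / 100 = 15.04 t/ha

15.04


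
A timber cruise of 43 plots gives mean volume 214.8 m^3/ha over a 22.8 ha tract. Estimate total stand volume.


Formula: Total Volume = Mean Volume per ha * Total Area
Total Volume = 214.8 m^3/ha * 22.8 ha
Total Volume = 4897 m^3

4897


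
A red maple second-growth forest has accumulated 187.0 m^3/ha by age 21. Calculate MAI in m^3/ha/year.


Formula: MAI = Total Volume / Stand Age
MAI = 187.0 m^3/ha / 21 years
MAI = 8.9 m^3/ha/year

8.9


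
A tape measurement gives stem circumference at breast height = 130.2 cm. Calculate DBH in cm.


Formula: DBH = C / pi
DBH = 130.2 / pi
pi = 3.14159...
DBH = 41.4 cm

41.4


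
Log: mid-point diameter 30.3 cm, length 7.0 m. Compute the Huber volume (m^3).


Huber: V = Am * L,  Am = pi*(Dm/200)^2
Am = pi*(30.3/200)^2 = 0.072107 m^2
V = 0.072107*7.0 = 0.5047 m^3

0.5047


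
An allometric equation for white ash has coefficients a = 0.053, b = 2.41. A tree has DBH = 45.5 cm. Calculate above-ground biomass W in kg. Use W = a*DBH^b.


Formula: W = a * DBH^b  (allometric power law)
DBH^b = 45.5^2.41 = 9903.9278
W = 0.053 * 9903.9278 = 524.9 kg

524.9


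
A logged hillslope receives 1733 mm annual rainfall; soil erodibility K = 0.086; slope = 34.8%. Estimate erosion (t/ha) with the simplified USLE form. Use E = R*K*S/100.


Formula: E = R * K * S / 100  (simplified USLE)
R * K = 1733 * 0.086 = 149.038
E = 149.038 * 34.8 / 100 = 51.87 t/ha

51.87


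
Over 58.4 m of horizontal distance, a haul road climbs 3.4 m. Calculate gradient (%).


Formula: Gradient = rise / run * 100
Gradient = 3.4 / 58.4 * 100 = 5.8%

5.8


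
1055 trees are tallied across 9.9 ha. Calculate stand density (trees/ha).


Formula: Stand Density = N_trees / Area_ha
Density = 1055 trees / 9.9 ha
Density = 107 trees/ha

107


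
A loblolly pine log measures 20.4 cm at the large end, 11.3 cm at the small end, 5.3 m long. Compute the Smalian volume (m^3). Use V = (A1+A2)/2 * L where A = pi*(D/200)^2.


Smalian: V = (A1 + A2)/2 * L,  A = pi*(D/200)^2
A1 = pi*(20.4/200)^2 = 0.032685 m^2
A2 = pi*(11.3/200)^2 = 0.010029 m^2
V = (0.032685+0.010029)/2*5.3 = 0.1132 m^3

0.1132


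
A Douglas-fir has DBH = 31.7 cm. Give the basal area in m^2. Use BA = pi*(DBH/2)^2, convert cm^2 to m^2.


Formula: BA = pi * (DBH/2)^2 / 10000  (cm^2 to m^2)
Radius = DBH/2 = 31.7/2 = 15.85 cm
BA = pi * 15.85^2 / 10000
   = 789.2388 cm^2 / 10000
   = 0.0789 m^2

0.0789


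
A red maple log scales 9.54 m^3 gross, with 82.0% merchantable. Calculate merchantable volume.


Formula: MV = V_total * (merchantable_pct / 100)
Merchantable fraction = 82.0% / 100 = 0.82
MV = 9.54 m^3 * 0.82 = 7.823 m^3

7.823


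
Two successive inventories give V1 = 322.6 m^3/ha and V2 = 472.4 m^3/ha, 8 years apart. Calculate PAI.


Formula: PAI = (V_T2 - V_T1) / (T2 - T1)
Volume increment = 472.4 - 322.6 = 149.8 m^3/ha
PAI = 149.8 / 8 = 18.73 m^3/ha/year

18.73


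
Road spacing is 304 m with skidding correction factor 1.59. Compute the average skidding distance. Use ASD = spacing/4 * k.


Formula: ASD = (spacing / 4) * correction
Uncorrected distance = spacing / 4 = 304 / 4 = 76 m
ASD = 76 * 1.59 = 121 m

121


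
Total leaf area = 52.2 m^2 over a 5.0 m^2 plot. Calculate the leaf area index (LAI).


Formula: LAI = total leaf area / ground area  (dimensionless)
LAI = 52.2 m^2 / 5.0 m^2
LAI = 10.44

10.44


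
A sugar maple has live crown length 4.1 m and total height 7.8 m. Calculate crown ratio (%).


Formula: Crown Ratio = (Crown Length / Total Height) * 100
CR = (4.1 m / 7.8 m) * 100
CR = 0.5256 * 100 = 52.6%

52.6


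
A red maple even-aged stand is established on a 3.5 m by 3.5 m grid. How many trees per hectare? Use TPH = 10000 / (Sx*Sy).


Formula: TPH = 10000 m^2/ha / (spacing_x * spacing_y)
Area per tree = 3.5 m * 3.5 m = 12.25 m^2
TPH = 10000 / 12.25 = 816 trees/ha

816


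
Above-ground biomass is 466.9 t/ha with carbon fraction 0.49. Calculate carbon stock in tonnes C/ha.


Formula: Carbon Stock = Biomass * Carbon Fraction
C = 466.9 t/ha * 0.49
C = 228.8 t C/ha

228.8


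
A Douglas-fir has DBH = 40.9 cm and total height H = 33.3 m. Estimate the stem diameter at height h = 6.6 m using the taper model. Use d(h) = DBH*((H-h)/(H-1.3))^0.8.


Taper: d(h) = DBH * ((H - h) / (H - 1.3))^0.8
Numerator = H - h = 33.3 - 6.6 = 26.7 m
Denominator = H - 1.3 = 33.3 - 1.3 = 32.0 m
Ratio = 26.7 / 32.0 = 0.83437
d = 40.9 * 0.83437^0.8 = 35.4 cm

35.4


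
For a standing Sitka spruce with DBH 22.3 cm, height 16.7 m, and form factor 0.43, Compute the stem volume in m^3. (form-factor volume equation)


Formula: V = pi * (DBH/200)^2 * H * ff
Radius = DBH/200 = 22.3/200 = 0.1115 m
Radius^2 = 0.1115^2 = 0.01243225 m^2
V = pi * 0.01243225 * 16.7 * 0.43
V = 0.28 m^3

0.28


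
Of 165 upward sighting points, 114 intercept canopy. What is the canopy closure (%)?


Formula: Canopy closure = covered points / total points * 100
Closure = 114 / 165 * 100
Closure = 0.6909 * 100 = 69.1%

69.1


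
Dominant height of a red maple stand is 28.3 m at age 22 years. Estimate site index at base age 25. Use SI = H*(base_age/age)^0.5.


Formula: SI = H_dom * (base_age / age)^0.5
Age ratio = 25 / 22 = 1.13636
sqrt(age_ratio) = 1.066
SI = 28.3 * 1.066 = 30.2 m

30.2


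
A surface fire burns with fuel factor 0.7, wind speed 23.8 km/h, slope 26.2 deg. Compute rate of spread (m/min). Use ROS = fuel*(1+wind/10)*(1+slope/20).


Formula: ROS = fuel * (1 + wind/10) * (1 + slope/20)
Wind factor = 1 + 23.8/10 = 3.38
Slope factor = 1 + 26.2/20 = 2.31
ROS = 0.7 * 3.38 * 2.31 = 5.47 m/min

5.47


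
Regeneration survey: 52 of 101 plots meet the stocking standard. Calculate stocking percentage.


Formula: Stocking % = stocked plots / total plots * 100
Stocking = 52 / 101 * 100
Stocking = 0.5149 * 100 = 51.5%

51.5


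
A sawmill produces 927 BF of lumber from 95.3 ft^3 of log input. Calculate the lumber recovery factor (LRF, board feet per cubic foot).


Formula: LRF = Lumber Output (BF) / Log Input (ft^3)
LRF = 927 BF / 95.3 ft^3
LRF = 9.73 BF/ft^3

9.73


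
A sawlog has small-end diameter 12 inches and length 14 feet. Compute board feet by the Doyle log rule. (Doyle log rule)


Doyle: BF = (D - 4)^2 * L / 16
Adjusted diameter = 12 - 4 = 8 in
(D-4)^2 = 8^2 = 64
BF = 64 * 14 / 16 = 56 BF

56


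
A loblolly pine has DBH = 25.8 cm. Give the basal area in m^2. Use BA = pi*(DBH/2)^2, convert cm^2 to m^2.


Formula: BA = pi * (DBH/2)^2 / 10000  (cm^2 to m^2)
Radius = DBH/2 = 25.8/2 = 12.9 cm
BA = pi * 12.9^2 / 10000
   = 522.7924 cm^2 / 10000
   = 0.0523 m^2

0.0523


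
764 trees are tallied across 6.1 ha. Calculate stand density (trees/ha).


Formula: Stand Density = N_trees / Area_ha
Density = 764 trees / 6.1 ha
Density = 125 trees/ha

125


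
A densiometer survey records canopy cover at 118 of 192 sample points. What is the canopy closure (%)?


Formula: Canopy closure = covered points / total points * 100
Closure = 118 / 192 * 100
Closure = 0.6146 * 100 = 61.5%

61.5


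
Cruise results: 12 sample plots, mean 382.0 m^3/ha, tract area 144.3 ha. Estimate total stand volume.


Formula: Total Volume = Mean Volume per ha * Total Area
Total Volume = 382.0 m^3/ha * 144.3 ha
Total Volume = 55123 m^3

55123


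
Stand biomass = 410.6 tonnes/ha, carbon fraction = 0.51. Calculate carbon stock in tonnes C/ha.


Formula: Carbon Stock = Biomass * Carbon Fraction
C = 410.6 t/ha * 0.51
C = 209.4 t C/ha

209.4


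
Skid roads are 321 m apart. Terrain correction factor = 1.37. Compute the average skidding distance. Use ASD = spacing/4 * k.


Formula: ASD = (spacing / 4) * correction
Uncorrected distance = spacing / 4 = 321 / 4 = 80.25 m
ASD = 80.25 * 1.37 = 110 m

110


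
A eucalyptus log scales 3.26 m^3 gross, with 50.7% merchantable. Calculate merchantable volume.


Formula: MV = V_total * (merchantable_pct / 100)
Merchantable fraction = 50.7% / 100 = 0.507
MV = 3.26 m^3 * 0.507 = 1.653 m^3

1.653


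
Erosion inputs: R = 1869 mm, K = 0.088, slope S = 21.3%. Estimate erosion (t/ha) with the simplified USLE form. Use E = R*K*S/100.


Formula: E = R * K * S / 100  (simplified USLE)
R * K = 1869 * 0.088 = 164.472
E = 164.472 * 21.3 / 100 = 35.03 t/ha

35.03


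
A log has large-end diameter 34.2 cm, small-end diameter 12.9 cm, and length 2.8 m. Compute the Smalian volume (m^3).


Smalian: V = (A1 + A2)/2 * L,  A = pi*(D/200)^2
A1 = pi*(34.2/200)^2 = 0.091863 m^2
A2 = pi*(12.9/200)^2 = 0.01307 m^2
V = (0.091863+0.01307)/2*2.8 = 0.1469 m^3

0.1469


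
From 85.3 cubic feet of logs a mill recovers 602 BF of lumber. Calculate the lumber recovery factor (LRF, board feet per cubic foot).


Formula: LRF = Lumber Output (BF) / Log Input (ft^3)
LRF = 602 BF / 85.3 ft^3
LRF = 7.06 BF/ft^3

7.06


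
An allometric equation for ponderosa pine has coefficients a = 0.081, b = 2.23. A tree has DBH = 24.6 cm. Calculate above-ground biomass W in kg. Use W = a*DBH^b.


Formula: W = a * DBH^b  (allometric power law)
DBH^b = 24.6^2.23 = 1264.1112
W = 0.081 * 1264.1112 = 102.4 kg

102.4


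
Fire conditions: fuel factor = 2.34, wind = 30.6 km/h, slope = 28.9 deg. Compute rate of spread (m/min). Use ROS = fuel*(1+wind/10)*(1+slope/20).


Formula: ROS = fuel * (1 + wind/10) * (1 + slope/20)
Wind factor = 1 + 30.6/10 = 4.06
Slope factor = 1 + 28.9/20 = 2.445
ROS = 2.34 * 4.06 * 2.445 = 23.23 m/min

23.23


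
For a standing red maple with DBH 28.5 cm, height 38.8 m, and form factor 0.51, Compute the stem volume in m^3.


Formula: V = pi * (DBH/200)^2 * H * ff
Radius = DBH/200 = 28.5/200 = 0.1425 m
Radius^2 = 0.1425^2 = 0.02030625 m^2
V = pi * 0.02030625 * 38.8 * 0.51
V = 1.262 m^3

1.262


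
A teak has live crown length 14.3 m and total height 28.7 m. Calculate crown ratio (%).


Formula: Crown Ratio = (Crown Length / Total Height) * 100
CR = (14.3 m / 28.7 m) * 100
CR = 0.4983 * 100 = 49.8%

49.8


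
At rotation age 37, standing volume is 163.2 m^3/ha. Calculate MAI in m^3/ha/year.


Formula: MAI = Total Volume / Stand Age
MAI = 163.2 m^3/ha / 37 years
MAI = 4.41 m^3/ha/year

4.41


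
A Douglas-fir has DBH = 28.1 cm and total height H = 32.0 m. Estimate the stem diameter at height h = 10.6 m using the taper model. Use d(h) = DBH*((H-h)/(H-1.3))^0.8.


Taper: d(h) = DBH * ((H - h) / (H - 1.3))^0.8
Numerator = H - h = 32.0 - 10.6 = 21.4 m
Denominator = H - 1.3 = 32.0 - 1.3 = 30.7 m
Ratio = 21.4 / 30.7 = 0.69707
d = 28.1 * 0.69707^0.8 = 21.1 cm

21.1


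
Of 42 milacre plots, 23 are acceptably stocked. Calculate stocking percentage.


Formula: Stocking % = stocked plots / total plots * 100
Stocking = 23 / 42 * 100
Stocking = 0.5476 * 100 = 54.8%

54.8


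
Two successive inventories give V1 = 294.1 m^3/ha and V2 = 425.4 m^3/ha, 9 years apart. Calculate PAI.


Formula: PAI = (V_T2 - V_T1) / (T2 - T1)
Volume increment = 425.4 - 294.1 = 131.3 m^3/ha
PAI = 131.3 / 9 = 14.59 m^3/ha/year

14.59


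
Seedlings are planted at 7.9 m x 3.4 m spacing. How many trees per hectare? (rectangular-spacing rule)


Formula: TPH = 10000 m^2/ha / (spacing_x * spacing_y)
Area per tree = 7.9 m * 3.4 m = 26.86 m^2
TPH = 10000 / 26.86 = 372 trees/ha

372


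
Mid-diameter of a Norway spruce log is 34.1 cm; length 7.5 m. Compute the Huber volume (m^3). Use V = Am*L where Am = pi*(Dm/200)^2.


Huber: V = Am * L,  Am = pi*(Dm/200)^2
Am = pi*(34.1/200)^2 = 0.091327 m^2
V = 0.091327*7.5 = 0.685 m^3

0.685


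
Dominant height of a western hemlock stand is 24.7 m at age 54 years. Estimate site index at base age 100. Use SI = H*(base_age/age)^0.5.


Formula: SI = H_dom * (base_age / age)^0.5
Age ratio = 100 / 54 = 1.85185
sqrt(age_ratio) = 1.36083
SI = 24.7 * 1.36083 = 33.6 m

33.6


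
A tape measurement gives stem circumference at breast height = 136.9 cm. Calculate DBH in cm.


Formula: DBH = C / pi
DBH = 136.9 / pi
pi = 3.14159...
DBH = 43.6 cm

43.6


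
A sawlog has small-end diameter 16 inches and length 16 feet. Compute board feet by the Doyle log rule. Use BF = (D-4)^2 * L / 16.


Doyle: BF = (D - 4)^2 * L / 16
Adjusted diameter = 16 - 4 = 12 in
(D-4)^2 = 12^2 = 144
BF = 144 * 16 / 16 = 144 BF

144


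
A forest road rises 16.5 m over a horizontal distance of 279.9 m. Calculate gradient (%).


Formula: Gradient = rise / run * 100
Gradient = 16.5 / 279.9 * 100 = 5.9%

5.9


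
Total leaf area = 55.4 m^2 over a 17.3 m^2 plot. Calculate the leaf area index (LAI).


Formula: LAI = total leaf area / ground area  (dimensionless)
LAI = 55.4 m^2 / 17.3 m^2
LAI = 3.2

3.2


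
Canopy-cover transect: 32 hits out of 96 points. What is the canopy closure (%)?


Formula: Canopy closure = covered points / total points * 100
Closure = 32 / 96 * 100
Closure = 0.3333 * 100 = 33.3%

33.3


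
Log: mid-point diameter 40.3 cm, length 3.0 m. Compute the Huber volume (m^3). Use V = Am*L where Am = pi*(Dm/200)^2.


Huber: V = Am * L,  Am = pi*(Dm/200)^2
Am = pi*(40.3/200)^2 = 0.127556 m^2
V = 0.127556*3.0 = 0.3827 m^3

0.3827


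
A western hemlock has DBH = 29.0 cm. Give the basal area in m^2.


Formula: BA = pi * (DBH/2)^2 / 10000  (cm^2 to m^2)
Radius = DBH/2 = 29.0/2 = 14.5 cm
BA = pi * 14.5^2 / 10000
   = 660.5199 cm^2 / 10000
   = 0.0661 m^2

0.0661


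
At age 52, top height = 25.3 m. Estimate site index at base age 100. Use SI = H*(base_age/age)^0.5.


Formula: SI = H_dom * (base_age / age)^0.5
Age ratio = 100 / 52 = 1.92308
sqrt(age_ratio) = 1.38675
SI = 25.3 * 1.38675 = 35.1 m

35.1


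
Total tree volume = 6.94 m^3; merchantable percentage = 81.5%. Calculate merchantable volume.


Formula: MV = V_total * (merchantable_pct / 100)
Merchantable fraction = 81.5% / 100 = 0.815
MV = 6.94 m^3 * 0.815 = 5.656 m^3

5.656


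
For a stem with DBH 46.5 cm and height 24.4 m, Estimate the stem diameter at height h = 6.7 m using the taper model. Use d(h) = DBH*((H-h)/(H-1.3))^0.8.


Taper: d(h) = DBH * ((H - h) / (H - 1.3))^0.8
Numerator = H - h = 24.4 - 6.7 = 17.7 m
Denominator = H - 1.3 = 24.4 - 1.3 = 23.1 m
Ratio = 17.7 / 23.1 = 0.76623
d = 46.5 * 0.76623^0.8 = 37.6 cm

37.6


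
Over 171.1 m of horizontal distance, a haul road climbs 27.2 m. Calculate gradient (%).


Formula: Gradient = rise / run * 100
Gradient = 27.2 / 171.1 * 100 = 15.9%

15.9


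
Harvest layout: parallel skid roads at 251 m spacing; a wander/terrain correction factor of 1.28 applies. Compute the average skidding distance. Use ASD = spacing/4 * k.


Formula: ASD = (spacing / 4) * correction
Uncorrected distance = spacing / 4 = 251 / 4 = 62.75 m
ASD = 62.75 * 1.28 = 80 m

80


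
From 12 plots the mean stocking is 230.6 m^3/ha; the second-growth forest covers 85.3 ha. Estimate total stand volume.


Formula: Total Volume = Mean Volume per ha * Total Area
Total Volume = 230.6 m^3/ha * 85.3 ha
Total Volume = 19670 m^3

19670


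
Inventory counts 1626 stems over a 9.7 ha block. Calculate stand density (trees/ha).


Formula: Stand Density = N_trees / Area_ha
Density = 1626 trees / 9.7 ha
Density = 168 trees/ha

168


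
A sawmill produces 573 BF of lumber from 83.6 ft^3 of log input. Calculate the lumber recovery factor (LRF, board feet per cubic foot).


Formula: LRF = Lumber Output (BF) / Log Input (ft^3)
LRF = 573 BF / 83.6 ft^3
LRF = 6.85 BF/ft^3

6.85


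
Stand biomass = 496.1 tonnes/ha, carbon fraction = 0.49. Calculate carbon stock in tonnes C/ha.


Formula: Carbon Stock = Biomass * Carbon Fraction
C = 496.1 t/ha * 0.49
C = 243.1 t C/ha

243.1


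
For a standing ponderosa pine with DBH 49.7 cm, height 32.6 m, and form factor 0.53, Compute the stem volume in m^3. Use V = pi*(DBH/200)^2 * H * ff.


Formula: V = pi * (DBH/200)^2 * H * ff
Radius = DBH/200 = 49.7/200 = 0.2485 m
Radius^2 = 0.2485^2 = 0.06175225 m^2
V = pi * 0.06175225 * 32.6 * 0.53
V = 3.352 m^3

3.352


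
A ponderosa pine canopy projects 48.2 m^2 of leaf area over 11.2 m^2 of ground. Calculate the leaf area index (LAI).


Formula: LAI = total leaf area / ground area  (dimensionless)
LAI = 48.2 m^2 / 11.2 m^2
LAI = 4.3

4.3


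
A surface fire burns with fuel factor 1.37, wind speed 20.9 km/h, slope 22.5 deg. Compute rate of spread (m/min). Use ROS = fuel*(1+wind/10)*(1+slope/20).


Formula: ROS = fuel * (1 + wind/10) * (1 + slope/20)
Wind factor = 1 + 20.9/10 = 3.09
Slope factor = 1 + 22.5/20 = 2.125
ROS = 1.37 * 3.09 * 2.125 = 9.0 m/min

9.0


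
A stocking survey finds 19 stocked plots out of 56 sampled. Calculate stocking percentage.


Formula: Stocking % = stocked plots / total plots * 100
Stocking = 19 / 56 * 100
Stocking = 0.3393 * 100 = 33.9%

33.9


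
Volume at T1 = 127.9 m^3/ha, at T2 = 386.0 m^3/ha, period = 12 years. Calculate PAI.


Formula: PAI = (V_T2 - V_T1) / (T2 - T1)
Volume increment = 386.0 - 127.9 = 258.1 m^3/ha
PAI = 258.1 / 12 = 21.51 m^3/ha/year

21.51


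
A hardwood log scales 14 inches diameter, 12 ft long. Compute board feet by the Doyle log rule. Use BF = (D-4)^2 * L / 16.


Doyle: BF = (D - 4)^2 * L / 16
Adjusted diameter = 14 - 4 = 10 in
(D-4)^2 = 10^2 = 100
BF = 100 * 12 / 16 = 75 BF

75


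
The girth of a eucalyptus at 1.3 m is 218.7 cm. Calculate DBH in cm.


Formula: DBH = C / pi
DBH = 218.7 / pi
pi = 3.14159...
DBH = 69.6 cm

69.6


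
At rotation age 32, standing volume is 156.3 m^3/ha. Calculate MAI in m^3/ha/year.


Formula: MAI = Total Volume / Stand Age
MAI = 156.3 m^3/ha / 32 years
MAI = 4.88 m^3/ha/year

4.88


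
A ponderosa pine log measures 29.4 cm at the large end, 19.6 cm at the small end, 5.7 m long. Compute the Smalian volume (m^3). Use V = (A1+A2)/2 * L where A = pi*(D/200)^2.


Smalian: V = (A1 + A2)/2 * L,  A = pi*(D/200)^2
A1 = pi*(29.4/200)^2 = 0.067887 m^2
A2 = pi*(19.6/200)^2 = 0.030172 m^2
V = (0.067887+0.030172)/2*5.7 = 0.2795 m^3

0.2795


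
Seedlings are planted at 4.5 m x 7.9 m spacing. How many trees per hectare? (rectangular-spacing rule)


Formula: TPH = 10000 m^2/ha / (spacing_x * spacing_y)
Area per tree = 4.5 m * 7.9 m = 35.55 m^2
TPH = 10000 / 35.55 = 281 trees/ha

281


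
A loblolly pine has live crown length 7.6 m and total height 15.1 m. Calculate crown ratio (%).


Formula: Crown Ratio = (Crown Length / Total Height) * 100
CR = (7.6 m / 15.1 m) * 100
CR = 0.5033 * 100 = 50.3%

50.3


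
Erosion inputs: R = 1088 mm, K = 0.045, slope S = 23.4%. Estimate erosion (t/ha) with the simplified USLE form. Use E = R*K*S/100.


Formula: E = R * K * S / 100  (simplified USLE)
R * K = 1088 * 0.045 = 48.96
E = 48.96 * 23.4 / 100 = 11.46 t/ha

11.46


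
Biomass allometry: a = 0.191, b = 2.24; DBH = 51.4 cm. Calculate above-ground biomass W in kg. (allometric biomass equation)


Formula: W = a * DBH^b  (allometric power law)
DBH^b = 51.4^2.24 = 6800.759
W = 0.191 * 6800.759 = 1298.9 kg

1298.9


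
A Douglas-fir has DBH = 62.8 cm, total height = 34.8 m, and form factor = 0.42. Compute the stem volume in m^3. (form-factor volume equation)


Formula: V = pi * (DBH/200)^2 * H * ff
Radius = DBH/200 = 62.8/200 = 0.314 m
Radius^2 = 0.314^2 = 0.098596 m^2
V = pi * 0.098596 * 34.8 * 0.42
V = 4.527 m^3

4.527


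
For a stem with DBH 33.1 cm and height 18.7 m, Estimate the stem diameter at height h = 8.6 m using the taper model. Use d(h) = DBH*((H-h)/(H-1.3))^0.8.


Taper: d(h) = DBH * ((H - h) / (H - 1.3))^0.8
Numerator = H - h = 18.7 - 8.6 = 10.1 m
Denominator = H - 1.3 = 18.7 - 1.3 = 17.4 m
Ratio = 10.1 / 17.4 = 0.58046
d = 33.1 * 0.58046^0.8 = 21.4 cm

21.4


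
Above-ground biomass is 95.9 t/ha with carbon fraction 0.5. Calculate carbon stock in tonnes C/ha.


Formula: Carbon Stock = Biomass * Carbon Fraction
C = 95.9 t/ha * 0.5
C = 48.0 t C/ha

48.0


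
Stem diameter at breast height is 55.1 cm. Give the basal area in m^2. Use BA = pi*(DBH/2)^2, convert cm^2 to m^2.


Formula: BA = pi * (DBH/2)^2 / 10000  (cm^2 to m^2)
Radius = DBH/2 = 55.1/2 = 27.55 cm
BA = pi * 27.55^2 / 10000
   = 2384.4767 cm^2 / 10000
   = 0.2384 m^2

0.2384


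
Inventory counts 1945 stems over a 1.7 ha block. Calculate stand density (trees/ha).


Formula: Stand Density = N_trees / Area_ha
Density = 1945 trees / 1.7 ha
Density = 1144 trees/ha

1144


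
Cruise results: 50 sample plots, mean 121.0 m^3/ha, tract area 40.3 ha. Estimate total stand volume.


Formula: Total Volume = Mean Volume per ha * Total Area
Total Volume = 121.0 m^3/ha * 40.3 ha
Total Volume = 4876 m^3

4876


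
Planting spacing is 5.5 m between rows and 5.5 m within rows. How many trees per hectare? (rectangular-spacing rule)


Formula: TPH = 10000 m^2/ha / (spacing_x * spacing_y)
Area per tree = 5.5 m * 5.5 m = 30.25 m^2
TPH = 10000 / 30.25 = 331 trees/ha

331


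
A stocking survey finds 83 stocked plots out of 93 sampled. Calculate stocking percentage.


Formula: Stocking % = stocked plots / total plots * 100
Stocking = 83 / 93 * 100
Stocking = 0.8925 * 100 = 89.2%

89.2


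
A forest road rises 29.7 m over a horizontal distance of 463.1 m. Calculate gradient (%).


Formula: Gradient = rise / run * 100
Gradient = 29.7 / 463.1 * 100 = 6.4%

6.4


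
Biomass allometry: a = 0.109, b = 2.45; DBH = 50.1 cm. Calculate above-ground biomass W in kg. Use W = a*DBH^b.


Formula: W = a * DBH^b  (allometric power law)
DBH^b = 50.1^2.45 = 14608.3925
W = 0.109 * 14608.3925 = 1592.3 kg

1592.3


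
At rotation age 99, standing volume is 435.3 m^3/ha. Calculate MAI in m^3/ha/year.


Formula: MAI = Total Volume / Stand Age
MAI = 435.3 m^3/ha / 99 years
MAI = 4.4 m^3/ha/year

4.4


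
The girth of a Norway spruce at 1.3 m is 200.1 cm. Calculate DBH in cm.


Formula: DBH = C / pi
DBH = 200.1 / pi
pi = 3.14159...
DBH = 63.7 cm

63.7


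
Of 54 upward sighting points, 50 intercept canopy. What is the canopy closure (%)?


Formula: Canopy closure = covered points / total points * 100
Closure = 50 / 54 * 100
Closure = 0.9259 * 100 = 92.6%

92.6


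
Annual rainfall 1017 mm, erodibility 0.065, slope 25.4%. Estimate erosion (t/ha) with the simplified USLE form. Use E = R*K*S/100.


Formula: E = R * K * S / 100  (simplified USLE)
R * K = 1017 * 0.065 = 66.105
E = 66.105 * 25.4 / 100 = 16.79 t/ha

16.79


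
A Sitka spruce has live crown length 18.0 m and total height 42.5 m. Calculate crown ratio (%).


Formula: Crown Ratio = (Crown Length / Total Height) * 100
CR = (18.0 m / 42.5 m) * 100
CR = 0.4235 * 100 = 42.4%

42.4


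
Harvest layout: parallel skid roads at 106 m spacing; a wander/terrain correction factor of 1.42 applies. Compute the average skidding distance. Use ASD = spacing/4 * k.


Formula: ASD = (spacing / 4) * correction
Uncorrected distance = spacing / 4 = 106 / 4 = 26.5 m
ASD = 26.5 * 1.42 = 38 m

38


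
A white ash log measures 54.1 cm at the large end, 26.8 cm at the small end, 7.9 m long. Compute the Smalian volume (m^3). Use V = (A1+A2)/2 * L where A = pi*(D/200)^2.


Smalian: V = (A1 + A2)/2 * L,  A = pi*(D/200)^2
A1 = pi*(54.1/200)^2 = 0.229871 m^2
A2 = pi*(26.8/200)^2 = 0.05641 m^2
V = (0.229871+0.05641)/2*7.9 = 1.1308 m^3

1.1308


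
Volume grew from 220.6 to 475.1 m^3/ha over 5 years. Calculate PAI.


Formula: PAI = (V_T2 - V_T1) / (T2 - T1)
Volume increment = 475.1 - 220.6 = 254.5 m^3/ha
PAI = 254.5 / 5 = 50.9 m^3/ha/year

50.9


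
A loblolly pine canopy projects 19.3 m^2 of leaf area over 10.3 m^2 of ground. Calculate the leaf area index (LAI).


Formula: LAI = total leaf area / ground area  (dimensionless)
LAI = 19.3 m^2 / 10.3 m^2
LAI = 1.87

1.87


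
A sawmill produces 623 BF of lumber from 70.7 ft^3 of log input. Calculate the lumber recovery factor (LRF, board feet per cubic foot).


Formula: LRF = Lumber Output (BF) / Log Input (ft^3)
LRF = 623 BF / 70.7 ft^3
LRF = 8.81 BF/ft^3

8.81


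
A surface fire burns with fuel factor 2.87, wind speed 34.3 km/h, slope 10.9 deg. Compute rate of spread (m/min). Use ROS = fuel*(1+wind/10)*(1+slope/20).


Formula: ROS = fuel * (1 + wind/10) * (1 + slope/20)
Wind factor = 1 + 34.3/10 = 4.43
Slope factor = 1 + 10.9/20 = 1.545
ROS = 2.87 * 4.43 * 1.545 = 19.64 m/min

19.64


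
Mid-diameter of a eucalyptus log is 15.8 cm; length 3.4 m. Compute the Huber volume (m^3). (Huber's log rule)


Huber: V = Am * L,  Am = pi*(Dm/200)^2
Am = pi*(15.8/200)^2 = 0.019607 m^2
V = 0.019607*3.4 = 0.0667 m^3

0.0667


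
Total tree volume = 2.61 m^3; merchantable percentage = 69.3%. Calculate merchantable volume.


Formula: MV = V_total * (merchantable_pct / 100)
Merchantable fraction = 69.3% / 100 = 0.693
MV = 2.61 m^3 * 0.693 = 1.809 m^3

1.809


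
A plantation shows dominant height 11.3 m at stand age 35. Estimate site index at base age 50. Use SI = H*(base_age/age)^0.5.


Formula: SI = H_dom * (base_age / age)^0.5
Age ratio = 50 / 35 = 1.42857
sqrt(age_ratio) = 1.19523
SI = 11.3 * 1.19523 = 13.5 m

13.5


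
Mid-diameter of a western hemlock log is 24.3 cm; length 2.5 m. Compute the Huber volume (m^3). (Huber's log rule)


Huber: V = Am * L,  Am = pi*(Dm/200)^2
Am = pi*(24.3/200)^2 = 0.046377 m^2
V = 0.046377*2.5 = 0.1159 m^3

0.1159


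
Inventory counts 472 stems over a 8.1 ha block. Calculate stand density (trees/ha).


Formula: Stand Density = N_trees / Area_ha
Density = 472 trees / 8.1 ha
Density = 58 trees/ha

58


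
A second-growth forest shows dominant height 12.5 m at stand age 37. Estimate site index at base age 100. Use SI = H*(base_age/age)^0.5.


Formula: SI = H_dom * (base_age / age)^0.5
Age ratio = 100 / 37 = 2.7027
sqrt(age_ratio) = 1.64399
SI = 12.5 * 1.64399 = 20.5 m

20.5


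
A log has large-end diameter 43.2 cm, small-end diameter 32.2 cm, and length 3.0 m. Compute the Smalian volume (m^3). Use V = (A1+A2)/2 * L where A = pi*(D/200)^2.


Smalian: V = (A1 + A2)/2 * L,  A = pi*(D/200)^2
A1 = pi*(43.2/200)^2 = 0.146574 m^2
A2 = pi*(32.2/200)^2 = 0.081433 m^2
V = (0.146574+0.081433)/2*3.0 = 0.342 m^3

0.342


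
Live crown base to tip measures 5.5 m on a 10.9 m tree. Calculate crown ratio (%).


Formula: Crown Ratio = (Crown Length / Total Height) * 100
CR = (5.5 m / 10.9 m) * 100
CR = 0.5046 * 100 = 50.5%

50.5


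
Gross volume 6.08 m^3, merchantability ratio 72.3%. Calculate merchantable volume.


Formula: MV = V_total * (merchantable_pct / 100)
Merchantable fraction = 72.3% / 100 = 0.723
MV = 6.08 m^3 * 0.723 = 4.396 m^3

4.396


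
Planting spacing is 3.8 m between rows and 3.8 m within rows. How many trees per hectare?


Formula: TPH = 10000 m^2/ha / (spacing_x * spacing_y)
Area per tree = 3.8 m * 3.8 m = 14.44 m^2
TPH = 10000 / 14.44 = 693 trees/ha

693


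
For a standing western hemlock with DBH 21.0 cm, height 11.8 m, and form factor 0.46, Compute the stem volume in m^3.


Formula: V = pi * (DBH/200)^2 * H * ff
Radius = DBH/200 = 21.0/200 = 0.105 m
Radius^2 = 0.105^2 = 0.011025 m^2
V = pi * 0.011025 * 11.8 * 0.46
V = 0.188 m^3

0.188


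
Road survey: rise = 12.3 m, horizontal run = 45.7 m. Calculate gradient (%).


Formula: Gradient = rise / run * 100
Gradient = 12.3 / 45.7 * 100 = 26.9%

26.9


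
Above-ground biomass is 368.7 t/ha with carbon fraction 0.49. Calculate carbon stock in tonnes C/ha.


Formula: Carbon Stock = Biomass * Carbon Fraction
C = 368.7 t/ha * 0.49
C = 180.7 t C/ha

180.7


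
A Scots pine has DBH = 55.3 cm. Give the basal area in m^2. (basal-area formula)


Formula: BA = pi * (DBH/2)^2 / 10000  (cm^2 to m^2)
Radius = DBH/2 = 55.3/2 = 27.65 cm
BA = pi * 27.65^2 / 10000
   = 2401.8183 cm^2 / 10000
   = 0.2402 m^2

0.2402


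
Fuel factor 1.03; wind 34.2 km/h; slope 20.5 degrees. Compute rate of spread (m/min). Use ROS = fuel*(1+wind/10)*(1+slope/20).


Formula: ROS = fuel * (1 + wind/10) * (1 + slope/20)
Wind factor = 1 + 34.2/10 = 4.42
Slope factor = 1 + 20.5/20 = 2.025
ROS = 1.03 * 4.42 * 2.025 = 9.22 m/min

9.22


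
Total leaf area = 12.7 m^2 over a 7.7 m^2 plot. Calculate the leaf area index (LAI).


Formula: LAI = total leaf area / ground area  (dimensionless)
LAI = 12.7 m^2 / 7.7 m^2
LAI = 1.65

1.65


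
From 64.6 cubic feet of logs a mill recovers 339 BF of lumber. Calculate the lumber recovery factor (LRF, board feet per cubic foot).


Formula: LRF = Lumber Output (BF) / Log Input (ft^3)
LRF = 339 BF / 64.6 ft^3
LRF = 5.25 BF/ft^3

5.25


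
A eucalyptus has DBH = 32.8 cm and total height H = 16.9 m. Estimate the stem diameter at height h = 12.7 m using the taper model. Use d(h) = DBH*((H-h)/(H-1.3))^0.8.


Taper: d(h) = DBH * ((H - h) / (H - 1.3))^0.8
Numerator = H - h = 16.9 - 12.7 = 4.2 m
Denominator = H - 1.3 = 16.9 - 1.3 = 15.6 m
Ratio = 4.2 / 15.6 = 0.26923
d = 32.8 * 0.26923^0.8 = 11.5 cm

11.5


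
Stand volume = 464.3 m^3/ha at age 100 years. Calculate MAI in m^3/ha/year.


Formula: MAI = Total Volume / Stand Age
MAI = 464.3 m^3/ha / 100 years
MAI = 4.64 m^3/ha/year

4.64


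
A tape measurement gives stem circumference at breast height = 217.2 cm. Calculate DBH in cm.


Formula: DBH = C / pi
DBH = 217.2 / pi
pi = 3.14159...
DBH = 69.1 cm

69.1


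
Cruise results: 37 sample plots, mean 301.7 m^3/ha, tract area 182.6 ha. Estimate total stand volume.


Formula: Total Volume = Mean Volume per ha * Total Area
Total Volume = 301.7 m^3/ha * 182.6 ha
Total Volume = 55090 m^3

55090


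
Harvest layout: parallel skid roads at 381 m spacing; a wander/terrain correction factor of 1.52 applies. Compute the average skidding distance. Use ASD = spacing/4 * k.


Formula: ASD = (spacing / 4) * correction
Uncorrected distance = spacing / 4 = 381 / 4 = 95.25 m
ASD = 95.25 * 1.52 = 145 m

145


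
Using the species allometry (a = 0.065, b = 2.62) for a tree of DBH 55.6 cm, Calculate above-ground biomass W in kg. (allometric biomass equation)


Formula: W = a * DBH^b  (allometric power law)
DBH^b = 55.6^2.62 = 37333.2634
W = 0.065 * 37333.2634 = 2426.7 kg

2426.7
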